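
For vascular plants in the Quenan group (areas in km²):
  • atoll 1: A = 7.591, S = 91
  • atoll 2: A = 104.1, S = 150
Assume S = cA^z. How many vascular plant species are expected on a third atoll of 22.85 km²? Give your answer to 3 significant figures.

z = ln(150/91) / ln(104.1/7.591) = 0.4998 / 2.6184 = 0.1909
c = 91 / 7.591^0.1909 = 91 / 1.472 = 61.8
S₃ = 61.8 × 22.85^0.1909 = 61.8 × 1.817 ≈ 112.3

112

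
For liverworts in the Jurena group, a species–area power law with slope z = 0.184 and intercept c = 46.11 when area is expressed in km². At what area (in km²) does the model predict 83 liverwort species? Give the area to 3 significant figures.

24.4 km²

83 = 46.11 × A^0.184  ⇒  A^0.184 = 83/46.11 = 1.8
ln A = ln(1.8) / 0.184 = 0.5878 / 0.184 = 3.1946
A = e^3.1946 ≈ 24.4 km²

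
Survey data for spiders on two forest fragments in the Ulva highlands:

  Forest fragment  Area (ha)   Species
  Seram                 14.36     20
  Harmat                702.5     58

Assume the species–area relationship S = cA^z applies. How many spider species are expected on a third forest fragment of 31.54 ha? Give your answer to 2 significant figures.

25

z = ln(58/20) / ln(702.5/14.36) = 1.0647 / 3.8902 = 0.2737
c = 20 / 14.36^0.2737 = 20 / 2.073 = 9.646
S₃ = 9.646 × 31.54^0.2737 = 9.646 × 2.572 ≈ 24.81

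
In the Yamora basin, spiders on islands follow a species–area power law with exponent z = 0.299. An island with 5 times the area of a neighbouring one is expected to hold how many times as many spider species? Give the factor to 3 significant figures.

S₂/S₁ = (A₂/A₁)^z = 5^0.299
ln(S₂/S₁) = 0.299 × ln 5 = 0.299 × 1.6094 = 0.4812
S₂/S₁ = e^0.4812 ≈ 1.618

1.62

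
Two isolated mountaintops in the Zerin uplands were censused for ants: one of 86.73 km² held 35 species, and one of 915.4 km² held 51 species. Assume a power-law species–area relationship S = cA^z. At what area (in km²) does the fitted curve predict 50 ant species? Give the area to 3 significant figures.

809 km²

z = ln(51/35) / ln(915.4/86.73) = 0.3765 / 2.3566 = 0.1598
c = 35 / 86.73^0.1598 = 35 / 2.04 = 17.16
A = (50/17.16)^(1/0.1598) ⇒ ln A = ln(2.914)/0.1598 = 6.6954
A = e^6.6954 ≈ 808.7 km²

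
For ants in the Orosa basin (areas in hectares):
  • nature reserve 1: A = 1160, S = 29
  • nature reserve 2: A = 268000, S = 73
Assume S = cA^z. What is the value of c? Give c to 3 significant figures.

8.76

z = ln(S₂/S₁) / ln(A₂/A₁) = ln(73/29) / ln(268000/1160) = 0.9232 / 5.4426 = 0.1696
c = S₁ / A₁^z = 29 / 1160^0.1696 = 29 / 3.31 = 8.762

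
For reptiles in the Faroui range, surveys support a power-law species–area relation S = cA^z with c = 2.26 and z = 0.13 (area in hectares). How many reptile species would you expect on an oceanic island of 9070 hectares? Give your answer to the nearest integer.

7 species

S = 2.26 × 9070^0.13 = 2.26 × 3.27 ≈ 7.389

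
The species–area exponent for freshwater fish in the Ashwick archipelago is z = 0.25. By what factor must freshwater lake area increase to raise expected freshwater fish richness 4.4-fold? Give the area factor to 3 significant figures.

(A₂/A₁)^0.25 = 4.4, so A₂/A₁ = 4.4^(1/0.25) = 4.4^4
ln(A₂/A₁) = ln 4.4 / 0.25 = 1.4816 / 0.25 = 5.9264
A₂/A₁ = e^5.9264 ≈ 374.8

375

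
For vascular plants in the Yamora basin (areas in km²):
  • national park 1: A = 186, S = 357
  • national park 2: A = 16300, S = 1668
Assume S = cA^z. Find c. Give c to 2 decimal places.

58.95

z = ln(S₂/S₁) / ln(A₂/A₁) = ln(1668/357) / ln(16300/186) = 1.5416 / 4.4732 = 0.3446
c = S₁ / A₁^z = 357 / 186^0.3446 = 357 / 6.056 = 58.95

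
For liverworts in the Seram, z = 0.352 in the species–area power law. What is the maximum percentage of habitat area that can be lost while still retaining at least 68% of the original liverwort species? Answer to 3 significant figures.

66.6%

Need (A_new/A_old)^0.352 = 0.68, so A_new/A_old = 0.68^(1/0.352) = 0.68^2.841
ln(A_new/A_old) = ln 0.68 / 0.352 = -0.3857 / 0.352 = -1.0956
A_new/A_old = e^-1.0956 ≈ 0.3343
Fraction that can be lost = 1 − 0.3343 = 0.6657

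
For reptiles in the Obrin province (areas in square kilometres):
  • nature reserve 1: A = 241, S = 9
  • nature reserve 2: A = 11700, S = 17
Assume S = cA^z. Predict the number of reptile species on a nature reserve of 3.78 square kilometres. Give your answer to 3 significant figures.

4.56

z = ln(17/9) / ln(11700/241) = 0.6360 / 3.8825 = 0.1638
c = 9 / 241^0.1638 = 9 / 2.456 = 3.665
S₃ = 3.665 × 3.78^0.1638 = 3.665 × 1.243 ≈ 4.557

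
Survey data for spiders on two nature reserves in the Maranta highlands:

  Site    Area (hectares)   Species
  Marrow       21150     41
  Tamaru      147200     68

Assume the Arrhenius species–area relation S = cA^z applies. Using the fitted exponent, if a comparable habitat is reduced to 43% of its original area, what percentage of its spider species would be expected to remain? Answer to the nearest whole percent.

80%

z = ln(68/41) / ln(147200/21150) = 0.5059 / 1.9402 = 0.2608
S_new/S_old = (A_new/A_old)^z = 0.43^0.2608 = exp(0.2608 × -0.8440) = 0.8025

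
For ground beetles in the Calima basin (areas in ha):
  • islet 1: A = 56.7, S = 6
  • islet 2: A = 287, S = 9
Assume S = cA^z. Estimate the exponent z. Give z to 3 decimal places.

0.250

Taking logs: ln S = ln c + z ln A, so z = (ln S₂ − ln S₁)/(ln A₂ − ln A₁).
z = ln(9/6) / ln(287/56.7) = ln(1.5) / ln(5.062) = 0.4055 / 1.6217 = 0.2500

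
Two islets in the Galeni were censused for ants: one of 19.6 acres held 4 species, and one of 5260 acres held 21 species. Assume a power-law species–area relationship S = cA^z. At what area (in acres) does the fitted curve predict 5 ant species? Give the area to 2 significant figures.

z = ln(21/4) / ln(5260/19.6) = 1.6582 / 5.5924 = 0.2965
c = 4 / 19.6^0.2965 = 4 / 2.416 = 1.655
A = (5/1.655)^(1/0.2965) ⇒ ln A = ln(3.021)/0.2965 = 3.7281
A = e^3.7281 ≈ 41.6 acres

42 acres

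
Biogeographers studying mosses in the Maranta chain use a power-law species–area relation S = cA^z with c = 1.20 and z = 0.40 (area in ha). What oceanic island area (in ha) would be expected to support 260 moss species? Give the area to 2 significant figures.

690000 ha

260 = 1.2 × A^0.4  ⇒  A^0.4 = 260/1.2 = 216.7
ln A = ln(216.7) / 0.4 = 5.3784 / 0.4 = 13.4459
A = e^13.4459 ≈ 691004 ha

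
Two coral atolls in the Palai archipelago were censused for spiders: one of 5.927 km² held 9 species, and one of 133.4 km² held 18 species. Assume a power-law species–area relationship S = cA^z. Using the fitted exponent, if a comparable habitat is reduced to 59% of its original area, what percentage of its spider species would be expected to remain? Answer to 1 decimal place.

z = ln(18/9) / ln(133.4/5.927) = 0.6931 / 3.1138 = 0.2226
S_new/S_old = (A_new/A_old)^z = 0.59^0.2226 = exp(0.2226 × -0.5276) = 0.8892

88.9%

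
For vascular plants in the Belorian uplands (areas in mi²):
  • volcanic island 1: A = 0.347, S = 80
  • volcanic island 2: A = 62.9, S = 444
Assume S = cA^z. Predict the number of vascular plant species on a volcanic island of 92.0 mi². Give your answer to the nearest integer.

z = ln(444/80) / ln(62.9/0.347) = 1.7138 / 5.2000 = 0.3296
c = 80 / 0.347^0.3296 = 80 / 0.7055 = 113.4
S₃ = 113.4 × 92^0.3296 = 113.4 × 4.438 ≈ 503.3

503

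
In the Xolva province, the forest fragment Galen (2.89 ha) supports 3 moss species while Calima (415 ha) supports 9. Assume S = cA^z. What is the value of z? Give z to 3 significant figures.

Taking logs: ln S = ln c + z ln A, so z = (ln S₂ − ln S₁)/(ln A₂ − ln A₁).
z = ln(9/3) / ln(415/2.89) = ln(3) / ln(143.6) = 1.0986 / 4.9670 = 0.2212

0.221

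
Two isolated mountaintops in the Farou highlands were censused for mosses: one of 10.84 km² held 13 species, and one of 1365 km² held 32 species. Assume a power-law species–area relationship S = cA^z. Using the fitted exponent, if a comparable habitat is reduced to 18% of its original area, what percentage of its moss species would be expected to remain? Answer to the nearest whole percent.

z = ln(32/13) / ln(1365/10.84) = 0.9008 / 4.8357 = 0.1863
S_new/S_old = (A_new/A_old)^z = 0.18^0.1863 = exp(0.1863 × -1.7148) = 0.7266

73%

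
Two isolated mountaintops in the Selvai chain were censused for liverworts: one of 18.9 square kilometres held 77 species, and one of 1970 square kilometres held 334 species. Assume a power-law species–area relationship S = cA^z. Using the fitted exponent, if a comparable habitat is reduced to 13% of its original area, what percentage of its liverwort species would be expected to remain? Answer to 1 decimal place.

52.5%

z = ln(334/77) / ln(1970/18.9) = 1.4673 / 4.6466 = 0.3158
S_new/S_old = (A_new/A_old)^z = 0.13^0.3158 = exp(0.3158 × -2.0402) = 0.525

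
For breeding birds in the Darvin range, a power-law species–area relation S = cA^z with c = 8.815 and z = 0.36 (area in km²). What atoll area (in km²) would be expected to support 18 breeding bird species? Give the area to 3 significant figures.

7.27 km²

18 = 8.815 × A^0.36  ⇒  A^0.36 = 18/8.815 = 2.042
ln A = ln(2.042) / 0.36 = 0.7139 / 0.36 = 1.9831
A = e^1.9831 ≈ 7.265 km²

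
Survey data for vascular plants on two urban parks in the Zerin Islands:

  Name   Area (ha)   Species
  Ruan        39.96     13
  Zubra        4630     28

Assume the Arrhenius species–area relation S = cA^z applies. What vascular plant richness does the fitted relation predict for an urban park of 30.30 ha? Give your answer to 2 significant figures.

12

z = ln(28/13) / ln(4630/39.96) = 0.7673 / 4.7524 = 0.1614
c = 13 / 39.96^0.1614 = 13 / 1.814 = 7.168
S₃ = 7.168 × 30.3^0.1614 = 7.168 × 1.734 ≈ 12.43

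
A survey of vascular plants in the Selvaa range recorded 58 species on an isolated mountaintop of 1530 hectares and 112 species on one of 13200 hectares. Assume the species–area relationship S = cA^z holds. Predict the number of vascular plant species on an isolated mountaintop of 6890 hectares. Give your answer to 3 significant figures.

91.8

z = ln(112/58) / ln(13200/1530) = 0.6581 / 2.1549 = 0.3054
c = 58 / 1530^0.3054 = 58 / 9.387 = 6.179
S₃ = 6.179 × 6890^0.3054 = 6.179 × 14.86 ≈ 91.83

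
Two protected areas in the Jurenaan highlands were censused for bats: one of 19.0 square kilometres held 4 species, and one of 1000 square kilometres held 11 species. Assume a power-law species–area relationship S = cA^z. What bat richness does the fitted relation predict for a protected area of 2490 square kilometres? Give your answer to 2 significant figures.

z = ln(11/4) / ln(1000/19) = 1.0116 / 3.9633 = 0.2552
c = 4 / 19^0.2552 = 4 / 2.12 = 1.887
S₃ = 1.887 × 2490^0.2552 = 1.887 × 7.36 ≈ 13.88

14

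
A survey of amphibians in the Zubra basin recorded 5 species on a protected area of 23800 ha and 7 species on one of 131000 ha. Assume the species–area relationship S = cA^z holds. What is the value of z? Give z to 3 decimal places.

0.197

Taking logs: ln S = ln c + z ln A, so z = (ln S₂ − ln S₁)/(ln A₂ − ln A₁).
z = ln(7/5) / ln(131000/23800) = ln(1.4) / ln(5.504) = 0.3365 / 1.7055 = 0.1973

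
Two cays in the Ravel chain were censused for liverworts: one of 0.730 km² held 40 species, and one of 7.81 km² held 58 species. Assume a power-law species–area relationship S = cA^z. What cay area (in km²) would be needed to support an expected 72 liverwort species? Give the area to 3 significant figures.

z = ln(58/40) / ln(7.81/0.73) = 0.3716 / 2.3701 = 0.1568
c = 40 / 0.73^0.1568 = 40 / 0.9519 = 42.02
A = (72/42.02)^(1/0.1568) ⇒ ln A = ln(1.713)/0.1568 = 3.4346
A = e^3.4346 ≈ 31.02 km²

31.0 km²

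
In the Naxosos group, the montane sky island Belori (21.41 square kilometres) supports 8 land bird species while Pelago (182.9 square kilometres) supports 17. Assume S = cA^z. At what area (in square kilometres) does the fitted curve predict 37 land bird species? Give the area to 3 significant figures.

z = ln(17/8) / ln(182.9/21.41) = 0.7538 / 2.1451 = 0.3514
c = 8 / 21.41^0.3514 = 8 / 2.935 = 2.726
A = (37/2.726)^(1/0.3514) ⇒ ln A = ln(13.57)/0.3514 = 7.4221
A = e^7.4221 ≈ 1673 square kilometres

1670 square kilometres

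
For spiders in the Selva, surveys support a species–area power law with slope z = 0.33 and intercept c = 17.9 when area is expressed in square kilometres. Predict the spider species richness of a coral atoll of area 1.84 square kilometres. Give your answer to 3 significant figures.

21.9

S = 17.9 × 1.84^0.33
ln S = ln 17.9 + 0.33 × ln 1.84 = 2.8848 + 0.33 × 0.6098 = 3.0860
S = e^3.0860 ≈ 21.89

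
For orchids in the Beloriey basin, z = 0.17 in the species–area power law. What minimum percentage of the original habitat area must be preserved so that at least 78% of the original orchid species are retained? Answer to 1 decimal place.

Need (A_new/A_old)^0.17 = 0.78, so A_new/A_old = 0.78^(1/0.17) = 0.78^5.882
ln(A_new/A_old) = ln 0.78 / 0.17 = -0.2485 / 0.17 = -1.4615
A_new/A_old = e^-1.4615 ≈ 0.2319

23.2%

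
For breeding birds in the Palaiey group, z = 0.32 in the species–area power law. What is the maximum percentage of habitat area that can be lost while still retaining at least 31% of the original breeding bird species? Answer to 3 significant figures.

97.4%

Need (A_new/A_old)^0.32 = 0.31, so A_new/A_old = 0.31^(1/0.32) = 0.31^3.125
ln(A_new/A_old) = ln 0.31 / 0.32 = -1.1712 / 0.32 = -3.6599
A_new/A_old = e^-3.6599 ≈ 0.02573
Fraction that can be lost = 1 − 0.02573 = 0.9743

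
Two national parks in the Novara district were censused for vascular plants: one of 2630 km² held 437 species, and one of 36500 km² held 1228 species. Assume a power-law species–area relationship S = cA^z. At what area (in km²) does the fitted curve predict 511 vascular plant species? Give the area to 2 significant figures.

3900 km²

z = ln(1228/437) / ln(36500/2630) = 1.0332 / 2.6303 = 0.3928
c = 437 / 2630^0.3928 = 437 / 22.05 = 19.82
A = (511/19.82)^(1/0.3928) ⇒ ln A = ln(25.78)/0.3928 = 8.2730
A = e^8.2730 ≈ 3917 km²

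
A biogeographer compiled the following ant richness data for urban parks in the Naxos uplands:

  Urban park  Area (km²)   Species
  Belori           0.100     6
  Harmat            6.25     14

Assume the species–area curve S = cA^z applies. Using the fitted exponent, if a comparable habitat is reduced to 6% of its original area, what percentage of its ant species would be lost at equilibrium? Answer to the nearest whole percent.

z = ln(14/6) / ln(6.25/0.1) = 0.8473 / 4.1352 = 0.2049
S_new/S_old = (A_new/A_old)^z = 0.06^0.2049 = exp(0.2049 × -2.8134) = 0.5619
Fraction lost = 1 − 0.5619 = 0.4381

44%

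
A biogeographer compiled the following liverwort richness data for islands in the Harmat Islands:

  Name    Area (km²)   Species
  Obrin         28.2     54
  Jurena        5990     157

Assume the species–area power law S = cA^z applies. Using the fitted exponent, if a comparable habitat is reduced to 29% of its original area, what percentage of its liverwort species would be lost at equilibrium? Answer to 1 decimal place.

21.9%

z = ln(157/54) / ln(5990/28.2) = 1.0673 / 5.3585 = 0.1992
S_new/S_old = (A_new/A_old)^z = 0.29^0.1992 = exp(0.1992 × -1.2379) = 0.7815
Fraction lost = 1 − 0.7815 = 0.2185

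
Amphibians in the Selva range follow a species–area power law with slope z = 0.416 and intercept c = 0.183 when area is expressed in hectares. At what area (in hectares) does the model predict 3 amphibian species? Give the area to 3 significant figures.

832 hectares

3 = 0.183 × A^0.416  ⇒  A^0.416 = 3/0.183 = 16.39
ln A = ln(16.39) / 0.416 = 2.7969 / 0.416 = 6.7233
A = e^6.7233 ≈ 831.5 hectares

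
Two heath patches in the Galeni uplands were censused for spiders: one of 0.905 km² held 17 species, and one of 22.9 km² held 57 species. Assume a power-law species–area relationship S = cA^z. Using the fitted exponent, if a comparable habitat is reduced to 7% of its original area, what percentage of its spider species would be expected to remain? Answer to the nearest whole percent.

z = ln(57/17) / ln(22.9/0.905) = 1.2098 / 3.2310 = 0.3745
S_new/S_old = (A_new/A_old)^z = 0.07^0.3745 = exp(0.3745 × -2.6593) = 0.3694

37%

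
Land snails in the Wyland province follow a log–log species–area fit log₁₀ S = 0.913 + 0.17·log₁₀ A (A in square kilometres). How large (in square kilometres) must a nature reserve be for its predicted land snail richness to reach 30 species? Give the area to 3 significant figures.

2080 square kilometres

30 = 8.185 × A^0.17  ⇒  A^0.17 = 30/8.185 = 3.665
ln A = ln(3.665) / 0.17 = 1.2989 / 0.17 = 7.6408
A = e^7.6408 ≈ 2081 square kilometres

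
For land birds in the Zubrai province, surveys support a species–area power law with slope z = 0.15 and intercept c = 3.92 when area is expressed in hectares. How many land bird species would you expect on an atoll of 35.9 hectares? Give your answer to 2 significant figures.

6.7

S = 3.92 × 35.9^0.15 = 3.92 × 1.711 ≈ 6.707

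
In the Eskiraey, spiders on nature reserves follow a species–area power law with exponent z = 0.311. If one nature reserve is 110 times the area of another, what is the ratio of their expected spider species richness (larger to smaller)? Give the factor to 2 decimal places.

4.31

S₂/S₁ = (A₂/A₁)^z = 110^0.311
ln(S₂/S₁) = 0.311 × ln 110 = 0.311 × 4.7005 = 1.4618
S₂/S₁ = e^1.4618 ≈ 4.314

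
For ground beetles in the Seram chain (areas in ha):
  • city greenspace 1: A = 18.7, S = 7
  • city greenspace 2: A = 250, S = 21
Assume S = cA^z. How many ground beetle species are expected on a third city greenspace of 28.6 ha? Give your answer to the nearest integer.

z = ln(21/7) / ln(250/18.7) = 1.0986 / 2.5929 = 0.4237
c = 7 / 18.7^0.4237 = 7 / 3.458 = 2.024
S₃ = 2.024 × 28.6^0.4237 = 2.024 × 4.141 ≈ 8.381

8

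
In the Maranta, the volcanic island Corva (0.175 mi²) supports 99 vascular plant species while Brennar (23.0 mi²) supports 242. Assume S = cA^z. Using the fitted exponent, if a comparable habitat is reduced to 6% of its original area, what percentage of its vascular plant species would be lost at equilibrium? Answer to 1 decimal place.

z = ln(242/99) / ln(23/0.175) = 0.8938 / 4.8785 = 0.1832
S_new/S_old = (A_new/A_old)^z = 0.06^0.1832 = exp(0.1832 × -2.8134) = 0.5972
Fraction lost = 1 − 0.5972 = 0.4028

40.3%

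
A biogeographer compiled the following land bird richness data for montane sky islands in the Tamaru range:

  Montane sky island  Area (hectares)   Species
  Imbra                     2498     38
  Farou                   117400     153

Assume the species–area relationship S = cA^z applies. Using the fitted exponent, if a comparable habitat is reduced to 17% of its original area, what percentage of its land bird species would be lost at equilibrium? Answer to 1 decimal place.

47.3%

z = ln(153/38) / ln(117400/2498) = 1.3929 / 3.8501 = 0.3618
S_new/S_old = (A_new/A_old)^z = 0.17^0.3618 = exp(0.3618 × -1.7720) = 0.5267
Fraction lost = 1 − 0.5267 = 0.4733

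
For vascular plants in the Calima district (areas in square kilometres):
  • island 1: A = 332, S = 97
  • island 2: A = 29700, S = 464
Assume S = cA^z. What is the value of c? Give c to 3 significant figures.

z = ln(S₂/S₁) / ln(A₂/A₁) = ln(464/97) / ln(29700/332) = 1.5652 / 4.4938 = 0.3483
c = S₁ / A₁^z = 97 / 332^0.3483 = 97 / 7.553 = 12.84

12.8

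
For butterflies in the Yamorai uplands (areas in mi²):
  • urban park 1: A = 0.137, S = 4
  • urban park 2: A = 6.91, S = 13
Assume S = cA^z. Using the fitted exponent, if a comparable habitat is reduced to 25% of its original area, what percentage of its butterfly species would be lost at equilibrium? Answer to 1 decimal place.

z = ln(13/4) / ln(6.91/0.137) = 1.1787 / 3.9207 = 0.3006
S_new/S_old = (A_new/A_old)^z = 0.25^0.3006 = exp(0.3006 × -1.3863) = 0.6592
Fraction lost = 1 − 0.6592 = 0.3408

34.1%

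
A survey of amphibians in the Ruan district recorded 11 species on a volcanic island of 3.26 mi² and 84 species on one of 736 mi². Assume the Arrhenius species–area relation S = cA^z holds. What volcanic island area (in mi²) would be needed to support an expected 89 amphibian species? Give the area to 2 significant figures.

z = ln(84/11) / ln(736/3.26) = 2.0329 / 5.4195 = 0.3751
c = 11 / 3.26^0.3751 = 11 / 1.558 = 7.061
A = (89/7.061)^(1/0.3751) ⇒ ln A = ln(12.6)/0.3751 = 6.7554
A = e^6.7554 ≈ 858.7 mi²

860 mi²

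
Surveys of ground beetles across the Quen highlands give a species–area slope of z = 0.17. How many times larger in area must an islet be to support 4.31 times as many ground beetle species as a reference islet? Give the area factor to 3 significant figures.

(A₂/A₁)^0.17 = 4.31, so A₂/A₁ = 4.31^(1/0.17) = 4.31^5.882
ln(A₂/A₁) = ln 4.31 / 0.17 = 1.4609 / 0.17 = 8.5938
A₂/A₁ = e^8.5938 ≈ 5398

5400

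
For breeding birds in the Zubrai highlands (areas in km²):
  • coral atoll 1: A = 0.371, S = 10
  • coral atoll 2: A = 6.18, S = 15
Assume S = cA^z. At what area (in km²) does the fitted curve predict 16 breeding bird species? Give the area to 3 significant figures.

9.67 km²

z = ln(15/10) / ln(6.18/0.371) = 0.4055 / 2.8129 = 0.1441
c = 10 / 0.371^0.1441 = 10 / 0.8668 = 11.54
A = (16/11.54)^(1/0.1441) ⇒ ln A = ln(1.387)/0.1441 = 2.2690
A = e^2.2690 ≈ 9.67 km²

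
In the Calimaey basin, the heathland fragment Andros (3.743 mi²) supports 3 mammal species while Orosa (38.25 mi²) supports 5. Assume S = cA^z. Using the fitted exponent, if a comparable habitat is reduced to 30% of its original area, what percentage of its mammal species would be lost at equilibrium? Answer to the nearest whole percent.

23%

z = ln(5/3) / ln(38.25/3.743) = 0.5108 / 2.3243 = 0.2198
S_new/S_old = (A_new/A_old)^z = 0.3^0.2198 = exp(0.2198 × -1.2040) = 0.7675
Fraction lost = 1 − 0.7675 = 0.2325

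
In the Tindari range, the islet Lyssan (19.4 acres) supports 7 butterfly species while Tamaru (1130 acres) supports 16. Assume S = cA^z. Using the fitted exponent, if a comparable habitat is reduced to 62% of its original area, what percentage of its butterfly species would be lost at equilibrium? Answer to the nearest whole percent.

z = ln(16/7) / ln(1130/19.4) = 0.8267 / 4.0647 = 0.2034
S_new/S_old = (A_new/A_old)^z = 0.62^0.2034 = exp(0.2034 × -0.4780) = 0.9074
Fraction lost = 1 − 0.9074 = 0.09265

9%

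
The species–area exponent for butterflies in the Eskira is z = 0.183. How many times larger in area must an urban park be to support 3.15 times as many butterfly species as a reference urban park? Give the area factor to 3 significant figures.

(A₂/A₁)^0.183 = 3.15, so A₂/A₁ = 3.15^(1/0.183) = 3.15^5.464
ln(A₂/A₁) = ln 3.15 / 0.183 = 1.1474 / 0.183 = 6.2700
A₂/A₁ = e^6.2700 ≈ 528.5

528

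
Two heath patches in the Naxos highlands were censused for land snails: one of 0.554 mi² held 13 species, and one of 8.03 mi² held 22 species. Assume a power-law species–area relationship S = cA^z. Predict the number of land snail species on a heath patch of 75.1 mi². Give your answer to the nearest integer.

34

z = ln(22/13) / ln(8.03/0.554) = 0.5261 / 2.6738 = 0.1968
c = 13 / 0.554^0.1968 = 13 / 0.8903 = 14.6
S₃ = 14.6 × 75.1^0.1968 = 14.6 × 2.339 ≈ 34.16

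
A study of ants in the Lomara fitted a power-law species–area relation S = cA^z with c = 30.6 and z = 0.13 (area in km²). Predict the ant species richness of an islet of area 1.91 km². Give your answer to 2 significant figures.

33

S = 30.6 × 1.91^0.13
ln S = ln 30.6 + 0.13 × ln 1.91 = 3.4210 + 0.13 × 0.6471 = 3.5051
S = e^3.5051 ≈ 33.29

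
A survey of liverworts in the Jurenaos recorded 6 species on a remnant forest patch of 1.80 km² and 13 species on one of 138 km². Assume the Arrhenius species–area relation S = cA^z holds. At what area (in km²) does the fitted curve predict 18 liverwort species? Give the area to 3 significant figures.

857 km²

z = ln(13/6) / ln(138/1.8) = 0.7732 / 4.3395 = 0.1782
c = 6 / 1.8^0.1782 = 6 / 1.11 = 5.403
A = (18/5.403)^(1/0.1782) ⇒ ln A = ln(3.331)/0.1782 = 6.7537
A = e^6.7537 ≈ 857.2 km²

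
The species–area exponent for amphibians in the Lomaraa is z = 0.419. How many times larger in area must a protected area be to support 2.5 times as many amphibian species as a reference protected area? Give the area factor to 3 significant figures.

(A₂/A₁)^0.419 = 2.5, so A₂/A₁ = 2.5^(1/0.419) = 2.5^2.387
ln(A₂/A₁) = ln 2.5 / 0.419 = 0.9163 / 0.419 = 2.1869
A₂/A₁ = e^2.1869 ≈ 8.907

8.91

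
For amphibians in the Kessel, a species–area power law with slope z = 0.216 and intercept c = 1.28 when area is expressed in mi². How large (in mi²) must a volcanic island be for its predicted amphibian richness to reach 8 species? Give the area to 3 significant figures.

4840 mi²

8 = 1.28 × A^0.216  ⇒  A^0.216 = 8/1.28 = 6.25
ln A = ln(6.25) / 0.216 = 1.8326 / 0.216 = 8.4842
A = e^8.4842 ≈ 4838 mi²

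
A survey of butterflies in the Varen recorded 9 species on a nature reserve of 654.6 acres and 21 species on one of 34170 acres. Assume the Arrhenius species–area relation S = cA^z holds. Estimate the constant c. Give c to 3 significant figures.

2.24

z = ln(S₂/S₁) / ln(A₂/A₁) = ln(21/9) / ln(34170/654.6) = 0.8473 / 3.9551 = 0.2142
c = S₁ / A₁^z = 9 / 654.6^0.2142 = 9 / 4.011 = 2.244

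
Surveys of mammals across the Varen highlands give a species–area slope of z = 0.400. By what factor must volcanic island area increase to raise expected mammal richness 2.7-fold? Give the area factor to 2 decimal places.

11.98

(A₂/A₁)^0.4 = 2.7, so A₂/A₁ = 2.7^(1/0.4) = 2.7^2.5
ln(A₂/A₁) = ln 2.7 / 0.4 = 0.9933 / 0.4 = 2.4831
A₂/A₁ = e^2.4831 ≈ 11.98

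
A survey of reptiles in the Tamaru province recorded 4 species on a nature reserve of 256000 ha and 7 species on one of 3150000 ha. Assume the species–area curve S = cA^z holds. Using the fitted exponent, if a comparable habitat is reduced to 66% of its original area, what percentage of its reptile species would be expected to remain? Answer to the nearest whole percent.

91%

z = ln(7/4) / ln(3150000/256000) = 0.5596 / 2.5100 = 0.2230
S_new/S_old = (A_new/A_old)^z = 0.66^0.2230 = exp(0.2230 × -0.4155) = 0.9115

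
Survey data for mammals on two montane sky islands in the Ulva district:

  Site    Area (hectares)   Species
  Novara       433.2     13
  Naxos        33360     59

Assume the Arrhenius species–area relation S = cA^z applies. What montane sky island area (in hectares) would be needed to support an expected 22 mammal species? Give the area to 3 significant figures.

1960 hectares

z = ln(59/13) / ln(33360/433.2) = 1.5126 / 4.3439 = 0.3482
c = 13 / 433.2^0.3482 = 13 / 8.282 = 1.57
A = (22/1.57)^(1/0.3482) ⇒ ln A = ln(14.02)/0.3482 = 7.5821
A = e^7.5821 ≈ 1963 hectares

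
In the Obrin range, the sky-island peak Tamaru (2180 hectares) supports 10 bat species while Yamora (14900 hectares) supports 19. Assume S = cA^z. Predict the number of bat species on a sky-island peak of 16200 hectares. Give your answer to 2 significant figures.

20

z = ln(19/10) / ln(14900/2180) = 0.6419 / 1.9220 = 0.3339
c = 10 / 2180^0.3339 = 10 / 13.03 = 0.7676
S₃ = 0.7676 × 16200^0.3339 = 0.7676 × 25.45 ≈ 19.54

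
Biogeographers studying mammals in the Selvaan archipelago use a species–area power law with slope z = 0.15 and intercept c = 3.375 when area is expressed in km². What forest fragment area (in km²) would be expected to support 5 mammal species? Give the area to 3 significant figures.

5 = 3.375 × A^0.15  ⇒  A^0.15 = 5/3.375 = 1.481
ln A = ln(1.481) / 0.15 = 0.3930 / 0.15 = 2.6203
A = e^2.6203 ≈ 13.74 km²

13.7 km²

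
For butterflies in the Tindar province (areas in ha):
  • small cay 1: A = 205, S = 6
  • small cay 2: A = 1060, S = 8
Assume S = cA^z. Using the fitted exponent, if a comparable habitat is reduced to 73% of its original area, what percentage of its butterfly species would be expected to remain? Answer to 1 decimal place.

z = ln(8/6) / ln(1060/205) = 0.2877 / 1.6430 = 0.1751
S_new/S_old = (A_new/A_old)^z = 0.73^0.1751 = exp(0.1751 × -0.3147) = 0.9464

94.6%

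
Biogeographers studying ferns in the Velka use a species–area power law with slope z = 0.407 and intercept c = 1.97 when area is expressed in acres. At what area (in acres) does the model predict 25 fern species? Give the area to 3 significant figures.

25 = 1.97 × A^0.407  ⇒  A^0.407 = 25/1.97 = 12.69
ln A = ln(12.69) / 0.407 = 2.5408 / 0.407 = 6.2429
A = e^6.2429 ≈ 514.3 acres

514 acres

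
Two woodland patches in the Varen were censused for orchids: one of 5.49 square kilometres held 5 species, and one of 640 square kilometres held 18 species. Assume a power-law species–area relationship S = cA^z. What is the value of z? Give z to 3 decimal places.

Taking logs: ln S = ln c + z ln A, so z = (ln S₂ − ln S₁)/(ln A₂ − ln A₁).
z = ln(18/5) / ln(640/5.49) = ln(3.6) / ln(116.6) = 1.2809 / 4.7585 = 0.2692

0.269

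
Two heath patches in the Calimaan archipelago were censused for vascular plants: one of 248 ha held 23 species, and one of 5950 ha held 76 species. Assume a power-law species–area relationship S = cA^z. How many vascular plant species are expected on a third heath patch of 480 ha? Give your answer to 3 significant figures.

29.5

z = ln(76/23) / ln(5950/248) = 1.1952 / 3.1777 = 0.3761
c = 23 / 248^0.3761 = 23 / 7.955 = 2.891
S₃ = 2.891 × 480^0.3761 = 2.891 × 10.2 ≈ 29.48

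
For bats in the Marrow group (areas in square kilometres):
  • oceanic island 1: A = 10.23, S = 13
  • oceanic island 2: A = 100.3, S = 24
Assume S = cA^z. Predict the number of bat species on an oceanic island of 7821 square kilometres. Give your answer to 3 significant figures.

77.3

z = ln(24/13) / ln(100.3/10.23) = 0.6131 / 2.2828 = 0.2686
c = 13 / 10.23^0.2686 = 13 / 1.867 = 6.962
S₃ = 6.962 × 7821^0.2686 = 6.962 × 11.11 ≈ 77.33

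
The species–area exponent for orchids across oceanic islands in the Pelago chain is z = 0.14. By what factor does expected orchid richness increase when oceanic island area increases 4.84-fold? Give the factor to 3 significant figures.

1.25

S₂/S₁ = (A₂/A₁)^z = 4.84^0.14
ln(S₂/S₁) = 0.14 × ln 4.84 = 0.14 × 1.5769 = 0.2208
S₂/S₁ = e^0.2208 ≈ 1.247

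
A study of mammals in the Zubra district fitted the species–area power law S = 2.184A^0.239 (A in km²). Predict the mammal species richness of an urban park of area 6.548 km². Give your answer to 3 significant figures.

3.42

S = 2.184 × 6.548^0.239
ln S = ln 2.184 + 0.239 × ln 6.548 = 0.7812 + 0.239 × 1.8792 = 1.2303
S = e^1.2303 ≈ 3.422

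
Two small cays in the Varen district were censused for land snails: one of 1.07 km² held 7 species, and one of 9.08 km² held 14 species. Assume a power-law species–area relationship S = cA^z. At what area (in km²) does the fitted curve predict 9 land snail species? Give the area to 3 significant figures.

z = ln(14/7) / ln(9.08/1.07) = 0.6931 / 2.1384 = 0.3241
c = 7 / 1.07^0.3241 = 7 / 1.022 = 6.848
A = (9/6.848)^(1/0.3241) ⇒ ln A = ln(1.314)/0.3241 = 0.8430
A = e^0.8430 ≈ 2.323 km²

2.32 km²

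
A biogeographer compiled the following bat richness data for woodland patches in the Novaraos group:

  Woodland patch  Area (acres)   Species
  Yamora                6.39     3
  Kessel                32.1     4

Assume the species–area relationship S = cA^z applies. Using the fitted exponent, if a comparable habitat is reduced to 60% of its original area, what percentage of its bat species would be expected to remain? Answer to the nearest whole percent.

91%

z = ln(4/3) / ln(32.1/6.39) = 0.2877 / 1.6141 = 0.1782
S_new/S_old = (A_new/A_old)^z = 0.6^0.1782 = exp(0.1782 × -0.5108) = 0.913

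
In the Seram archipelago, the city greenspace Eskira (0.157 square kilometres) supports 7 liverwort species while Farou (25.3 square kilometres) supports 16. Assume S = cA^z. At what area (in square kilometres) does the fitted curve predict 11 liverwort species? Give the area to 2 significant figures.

z = ln(16/7) / ln(25.3/0.157) = 0.8267 / 5.0823 = 0.1627
c = 7 / 0.157^0.1627 = 7 / 0.74 = 9.46
A = (11/9.46)^(1/0.1627) ⇒ ln A = ln(1.163)/0.1627 = 0.9272
A = e^0.9272 ≈ 2.528 square kilometres

2.5 square kilometres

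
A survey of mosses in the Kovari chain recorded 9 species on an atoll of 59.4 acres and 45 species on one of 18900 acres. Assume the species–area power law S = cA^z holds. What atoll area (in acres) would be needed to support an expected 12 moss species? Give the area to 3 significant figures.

166 acres

z = ln(45/9) / ln(18900/59.4) = 1.6094 / 5.7626 = 0.2793
c = 9 / 59.4^0.2793 = 9 / 3.129 = 2.876
A = (12/2.876)^(1/0.2793) ⇒ ln A = ln(4.172)/0.2793 = 5.1143
A = e^5.1143 ≈ 166.4 acres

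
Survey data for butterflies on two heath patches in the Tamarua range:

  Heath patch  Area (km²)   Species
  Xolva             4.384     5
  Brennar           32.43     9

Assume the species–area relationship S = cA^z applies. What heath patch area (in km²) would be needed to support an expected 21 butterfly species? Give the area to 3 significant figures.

580 km²

z = ln(9/5) / ln(32.43/4.384) = 0.5878 / 2.0011 = 0.2937
c = 5 / 4.384^0.2937 = 5 / 1.544 = 3.239
A = (21/3.239)^(1/0.2937) ⇒ ln A = ln(6.483)/0.2937 = 6.3637
A = e^6.3637 ≈ 580.4 km²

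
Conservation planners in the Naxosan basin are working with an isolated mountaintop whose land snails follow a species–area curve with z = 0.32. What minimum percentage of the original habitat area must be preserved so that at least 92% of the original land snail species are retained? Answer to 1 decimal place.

Need (A_new/A_old)^0.32 = 0.92, so A_new/A_old = 0.92^(1/0.32) = 0.92^3.125
ln(A_new/A_old) = ln 0.92 / 0.32 = -0.0834 / 0.32 = -0.2606
A_new/A_old = e^-0.2606 ≈ 0.7706

77.1%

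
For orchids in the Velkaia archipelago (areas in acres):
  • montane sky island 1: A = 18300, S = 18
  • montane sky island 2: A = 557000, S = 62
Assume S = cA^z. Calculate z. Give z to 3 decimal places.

0.362

Taking logs: ln S = ln c + z ln A, so z = (ln S₂ − ln S₁)/(ln A₂ − ln A₁).
z = ln(62/18) / ln(557000/18300) = ln(3.444) / ln(30.44) = 1.2368 / 3.4157 = 0.3621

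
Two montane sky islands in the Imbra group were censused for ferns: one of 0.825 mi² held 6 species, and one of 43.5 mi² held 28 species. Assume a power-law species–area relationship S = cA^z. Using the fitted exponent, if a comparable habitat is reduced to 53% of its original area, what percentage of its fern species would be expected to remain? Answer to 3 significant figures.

78.1%

z = ln(28/6) / ln(43.5/0.825) = 1.5404 / 3.9651 = 0.3885
S_new/S_old = (A_new/A_old)^z = 0.53^0.3885 = exp(0.3885 × -0.6349) = 0.7814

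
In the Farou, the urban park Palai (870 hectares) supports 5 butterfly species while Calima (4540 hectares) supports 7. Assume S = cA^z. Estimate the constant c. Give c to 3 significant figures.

z = ln(S₂/S₁) / ln(A₂/A₁) = ln(7/5) / ln(4540/870) = 0.3365 / 1.6522 = 0.2037
c = S₁ / A₁^z = 5 / 870^0.2037 = 5 / 3.969 = 1.26

1.26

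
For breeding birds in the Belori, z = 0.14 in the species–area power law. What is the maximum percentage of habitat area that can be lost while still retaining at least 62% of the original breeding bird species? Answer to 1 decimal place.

96.7%

Need (A_new/A_old)^0.14 = 0.62, so A_new/A_old = 0.62^(1/0.14) = 0.62^7.143
ln(A_new/A_old) = ln 0.62 / 0.14 = -0.4780 / 0.14 = -3.4145
A_new/A_old = e^-3.4145 ≈ 0.03289
Fraction that can be lost = 1 − 0.03289 = 0.9671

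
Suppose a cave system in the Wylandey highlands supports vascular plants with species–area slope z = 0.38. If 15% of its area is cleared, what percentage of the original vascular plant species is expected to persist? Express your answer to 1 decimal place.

S_new/S_old = (A_new/A_old)^z = 0.85^0.38
= exp(0.38 × ln 0.85) = exp(0.38 × -0.1625) = exp(-0.0618) ≈ 0.9401

94.0%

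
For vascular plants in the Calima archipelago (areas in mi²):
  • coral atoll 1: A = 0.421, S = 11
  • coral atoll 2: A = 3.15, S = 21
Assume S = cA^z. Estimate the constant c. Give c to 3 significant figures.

14.5

z = ln(S₂/S₁) / ln(A₂/A₁) = ln(21/11) / ln(3.15/0.421) = 0.6466 / 2.0125 = 0.3213
c = S₁ / A₁^z = 11 / 0.421^0.3213 = 11 / 0.7573 = 14.52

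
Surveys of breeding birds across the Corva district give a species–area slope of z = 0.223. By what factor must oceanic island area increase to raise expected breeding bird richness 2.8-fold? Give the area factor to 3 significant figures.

(A₂/A₁)^0.223 = 2.8, so A₂/A₁ = 2.8^(1/0.223) = 2.8^4.484
ln(A₂/A₁) = ln 2.8 / 0.223 = 1.0296 / 0.223 = 4.6171
A₂/A₁ = e^4.6171 ≈ 101.2

101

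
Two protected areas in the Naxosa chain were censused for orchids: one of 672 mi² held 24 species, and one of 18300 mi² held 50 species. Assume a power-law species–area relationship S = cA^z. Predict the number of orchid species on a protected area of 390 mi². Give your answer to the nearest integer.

z = ln(50/24) / ln(18300/672) = 0.7340 / 3.3044 = 0.2221
c = 24 / 672^0.2221 = 24 / 4.246 = 5.652
S₃ = 5.652 × 390^0.2221 = 5.652 × 3.763 ≈ 21.27

21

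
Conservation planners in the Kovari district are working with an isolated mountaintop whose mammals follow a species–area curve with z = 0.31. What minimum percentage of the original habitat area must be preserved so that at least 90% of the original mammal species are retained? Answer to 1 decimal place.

Need (A_new/A_old)^0.31 = 0.9, so A_new/A_old = 0.9^(1/0.31) = 0.9^3.226
ln(A_new/A_old) = ln 0.9 / 0.31 = -0.1054 / 0.31 = -0.3399
A_new/A_old = e^-0.3399 ≈ 0.7119

71.2%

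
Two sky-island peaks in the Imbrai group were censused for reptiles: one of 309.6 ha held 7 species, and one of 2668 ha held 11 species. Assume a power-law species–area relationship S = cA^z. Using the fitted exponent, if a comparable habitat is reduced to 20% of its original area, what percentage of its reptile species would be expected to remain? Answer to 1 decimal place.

71.3%

z = ln(11/7) / ln(2668/309.6) = 0.4520 / 2.1538 = 0.2099
S_new/S_old = (A_new/A_old)^z = 0.2^0.2099 = exp(0.2099 × -1.6094) = 0.7134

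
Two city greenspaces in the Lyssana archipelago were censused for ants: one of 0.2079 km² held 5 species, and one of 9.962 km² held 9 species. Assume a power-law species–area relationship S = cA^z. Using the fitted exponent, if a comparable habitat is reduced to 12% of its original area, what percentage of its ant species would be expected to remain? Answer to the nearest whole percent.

z = ln(9/5) / ln(9.962/0.2079) = 0.5878 / 3.8695 = 0.1519
S_new/S_old = (A_new/A_old)^z = 0.12^0.1519 = exp(0.1519 × -2.1203) = 0.7246

72%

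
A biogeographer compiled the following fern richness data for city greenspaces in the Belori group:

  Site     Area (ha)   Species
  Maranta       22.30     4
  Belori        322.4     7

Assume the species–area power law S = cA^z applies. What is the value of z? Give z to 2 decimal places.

0.21

Taking logs: ln S = ln c + z ln A, so z = (ln S₂ − ln S₁)/(ln A₂ − ln A₁).
z = ln(7/4) / ln(322.4/22.3) = ln(1.75) / ln(14.46) = 0.5596 / 2.6712 = 0.2095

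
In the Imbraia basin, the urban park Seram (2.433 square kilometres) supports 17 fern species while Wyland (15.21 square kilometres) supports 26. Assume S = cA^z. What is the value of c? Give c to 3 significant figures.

z = ln(S₂/S₁) / ln(A₂/A₁) = ln(26/17) / ln(15.21/2.433) = 0.4249 / 1.8328 = 0.2318
c = S₁ / A₁^z = 17 / 2.433^0.2318 = 17 / 1.229 = 13.83

13.8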